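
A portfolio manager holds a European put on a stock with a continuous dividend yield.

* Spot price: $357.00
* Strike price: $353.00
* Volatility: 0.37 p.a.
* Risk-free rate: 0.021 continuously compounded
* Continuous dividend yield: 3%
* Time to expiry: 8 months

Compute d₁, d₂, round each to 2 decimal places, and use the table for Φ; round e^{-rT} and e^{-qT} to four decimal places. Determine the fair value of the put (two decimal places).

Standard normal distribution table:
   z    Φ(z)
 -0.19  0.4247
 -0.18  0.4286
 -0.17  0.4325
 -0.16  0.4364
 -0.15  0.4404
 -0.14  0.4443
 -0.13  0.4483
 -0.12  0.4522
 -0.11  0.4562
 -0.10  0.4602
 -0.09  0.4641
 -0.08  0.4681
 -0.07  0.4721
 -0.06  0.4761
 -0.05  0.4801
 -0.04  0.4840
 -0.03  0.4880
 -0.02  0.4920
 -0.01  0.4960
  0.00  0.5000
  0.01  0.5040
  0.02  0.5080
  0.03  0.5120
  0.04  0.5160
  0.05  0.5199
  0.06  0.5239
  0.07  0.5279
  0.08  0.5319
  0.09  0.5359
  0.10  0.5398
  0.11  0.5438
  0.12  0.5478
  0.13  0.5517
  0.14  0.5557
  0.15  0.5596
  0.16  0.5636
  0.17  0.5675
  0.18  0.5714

$40.70

σ√T = 0.37·√0.6667 = 0.3021
d₁ = [ln(357/353) + (0.021 − 0.03 + ½·0.37²)·0.6667] / (σ√T) = (0.0113 + 0.0396) / 0.3021 = 0.1685 → 0.17
d₂ = 0.1685 − 0.3021 = -0.1336 → -0.13
exp(−qT) = exp(−0.03·0.6667) = 0.9802;  exp(−rT) = exp(−0.021·0.6667) = 0.9861
N(−d₂) = N(0.13) = 0.5517;  N(−d₁) = N(-0.17) = 0.4325
P = 353·0.9861·0.5517 − 357·0.9802·0.4325 = 192.0431 − 151.3453 = 40.6977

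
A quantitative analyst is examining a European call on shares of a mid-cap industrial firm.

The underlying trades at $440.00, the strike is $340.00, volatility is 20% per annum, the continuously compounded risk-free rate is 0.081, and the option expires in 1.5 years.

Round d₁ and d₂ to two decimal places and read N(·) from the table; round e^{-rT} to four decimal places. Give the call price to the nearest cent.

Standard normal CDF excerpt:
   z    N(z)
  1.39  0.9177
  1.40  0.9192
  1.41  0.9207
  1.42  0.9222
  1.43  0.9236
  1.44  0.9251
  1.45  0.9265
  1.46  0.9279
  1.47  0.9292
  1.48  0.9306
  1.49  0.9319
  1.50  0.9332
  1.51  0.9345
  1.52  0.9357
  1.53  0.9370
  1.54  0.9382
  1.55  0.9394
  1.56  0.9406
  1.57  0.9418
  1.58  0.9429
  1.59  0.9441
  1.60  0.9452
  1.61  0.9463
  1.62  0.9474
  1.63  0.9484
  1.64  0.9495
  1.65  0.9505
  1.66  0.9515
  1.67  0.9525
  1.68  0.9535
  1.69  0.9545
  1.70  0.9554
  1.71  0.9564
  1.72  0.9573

σ√T = 0.2·√1.5 = 0.2449
d₁ = [ln(440/340) + (0.081 + 0.2²/2)·1.5] / 0.2449 = [0.2578 + 0.1515] / 0.2449 = 1.6711 ⇒ 1.67
d₂ = d₁ − σ√T = 1.6711 − 0.2449 = 1.4261 ⇒ 1.43
e^(−rT) = e^(−0.081·1.5) = 0.8856
C = 440·N(1.67) − 340·0.8856·N(1.43) = 440·0.9525 − 340·0.8856·0.9236 = 419.1000 − 278.0997 = 141.0003

$141.00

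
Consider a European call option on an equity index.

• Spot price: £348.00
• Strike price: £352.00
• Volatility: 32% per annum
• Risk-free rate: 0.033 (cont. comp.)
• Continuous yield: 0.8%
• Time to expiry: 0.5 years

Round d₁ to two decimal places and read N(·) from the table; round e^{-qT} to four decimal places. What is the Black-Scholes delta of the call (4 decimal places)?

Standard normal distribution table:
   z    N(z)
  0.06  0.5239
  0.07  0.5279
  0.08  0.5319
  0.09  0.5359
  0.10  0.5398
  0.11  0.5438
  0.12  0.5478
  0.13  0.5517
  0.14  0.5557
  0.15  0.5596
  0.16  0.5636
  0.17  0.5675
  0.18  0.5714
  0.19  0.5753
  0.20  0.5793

σ√T = 0.32·√0.5 = 0.2263
d₁ = [ln(348/352) + (0.033 − 0.008 + 0.32²/2)·0.5] / 0.2263 = [-0.0114 + 0.0381] / 0.2263 = 0.1179 → 0.12
N(d₁) = N(0.12) = 0.5478
Δ_call = e^(−qT)·N(d₁) = 0.9960·0.5478 = 0.5456

0.5456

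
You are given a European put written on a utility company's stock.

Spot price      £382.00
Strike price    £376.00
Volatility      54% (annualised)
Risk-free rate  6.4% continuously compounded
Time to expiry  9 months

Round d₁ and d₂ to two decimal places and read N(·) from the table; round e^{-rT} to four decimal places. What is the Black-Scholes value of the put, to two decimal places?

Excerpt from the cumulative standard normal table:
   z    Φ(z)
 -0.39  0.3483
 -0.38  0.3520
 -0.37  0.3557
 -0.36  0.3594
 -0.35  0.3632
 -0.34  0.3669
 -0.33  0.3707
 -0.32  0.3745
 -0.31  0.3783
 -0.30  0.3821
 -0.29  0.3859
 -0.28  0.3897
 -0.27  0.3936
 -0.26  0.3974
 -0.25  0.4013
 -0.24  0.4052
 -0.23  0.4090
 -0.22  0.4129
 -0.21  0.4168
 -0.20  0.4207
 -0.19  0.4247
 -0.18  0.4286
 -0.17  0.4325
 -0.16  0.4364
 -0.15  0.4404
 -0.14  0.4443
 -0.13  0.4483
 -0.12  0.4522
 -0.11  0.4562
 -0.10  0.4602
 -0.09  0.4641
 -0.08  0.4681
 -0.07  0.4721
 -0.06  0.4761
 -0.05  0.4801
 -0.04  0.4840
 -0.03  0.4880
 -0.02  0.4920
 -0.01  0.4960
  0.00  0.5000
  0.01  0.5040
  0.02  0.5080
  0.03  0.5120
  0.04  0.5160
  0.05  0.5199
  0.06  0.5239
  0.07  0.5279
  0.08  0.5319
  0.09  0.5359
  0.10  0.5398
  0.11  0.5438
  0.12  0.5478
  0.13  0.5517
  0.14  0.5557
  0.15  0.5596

σ√T = 0.54·√0.75 = 0.4677
d₁ = [ln(382/376) + (0.064 + ½·0.54²)·0.75] / (σ√T) = (0.0158 + 0.1574) / 0.4677 = 0.3703 ⇒ 0.37
d₂ = 0.3703 − 0.4677 = -0.0973 ⇒ -0.10
exp(−rT) = exp(−0.064·0.75) = 0.9531
P = 376·0.9531·N(0.10) − 382·N(-0.37) = 376·0.9531·0.5398 − 382·0.3557 = 193.4458 − 135.8774 = 57.5684

£57.57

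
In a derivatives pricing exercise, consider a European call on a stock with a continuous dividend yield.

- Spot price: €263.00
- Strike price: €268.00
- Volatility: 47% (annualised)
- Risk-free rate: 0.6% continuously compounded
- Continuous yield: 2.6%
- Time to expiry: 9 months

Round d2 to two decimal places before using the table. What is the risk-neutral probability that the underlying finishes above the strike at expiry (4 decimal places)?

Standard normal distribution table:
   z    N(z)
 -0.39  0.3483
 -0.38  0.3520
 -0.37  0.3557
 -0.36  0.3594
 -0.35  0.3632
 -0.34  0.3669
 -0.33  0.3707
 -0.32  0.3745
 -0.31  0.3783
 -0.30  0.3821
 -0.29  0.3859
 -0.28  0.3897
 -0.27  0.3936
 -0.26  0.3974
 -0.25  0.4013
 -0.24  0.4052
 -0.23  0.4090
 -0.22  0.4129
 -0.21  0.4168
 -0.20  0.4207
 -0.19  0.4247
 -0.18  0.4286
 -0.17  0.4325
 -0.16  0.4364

σ√T = 0.47·√0.75 = 0.4070
d₁ = [ln(263/268) + (0.006 − 0.026 + 0.47²/2)·0.75] / 0.4070 = [-0.0188 + 0.0678] / 0.4070 = 0.1204 ≈ 0.12
d₂ = d₁ − σ√T = 0.1204 − 0.4070 = -0.2866 ≈ -0.29
Pr(exercise) under Q = N(d₂) = 0.3859

0.3859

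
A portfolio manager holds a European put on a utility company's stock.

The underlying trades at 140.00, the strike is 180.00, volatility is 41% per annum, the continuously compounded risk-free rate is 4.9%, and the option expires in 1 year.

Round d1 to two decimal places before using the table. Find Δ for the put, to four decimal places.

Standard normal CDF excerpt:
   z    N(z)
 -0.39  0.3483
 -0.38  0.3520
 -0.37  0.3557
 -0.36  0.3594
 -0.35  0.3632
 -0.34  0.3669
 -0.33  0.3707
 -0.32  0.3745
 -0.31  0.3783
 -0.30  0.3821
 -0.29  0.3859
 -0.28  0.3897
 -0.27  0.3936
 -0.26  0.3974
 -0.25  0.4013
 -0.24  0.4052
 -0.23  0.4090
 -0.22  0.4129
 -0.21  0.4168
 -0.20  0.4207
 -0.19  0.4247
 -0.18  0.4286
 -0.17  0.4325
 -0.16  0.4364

σ√T = 0.41 × 1.0000 = 0.4100
d₁ = [ln(140/180) + (0.049 + 0.41²/2)·1] / 0.4100 = [-0.2513 + 0.1331] / 0.4100 = -0.2884 which rounds to -0.29
N(d₁) = N(-0.29) = 0.3859
Δ_put = N(d₁) − 1 = 0.3859 − 1 = -0.6141

-0.6141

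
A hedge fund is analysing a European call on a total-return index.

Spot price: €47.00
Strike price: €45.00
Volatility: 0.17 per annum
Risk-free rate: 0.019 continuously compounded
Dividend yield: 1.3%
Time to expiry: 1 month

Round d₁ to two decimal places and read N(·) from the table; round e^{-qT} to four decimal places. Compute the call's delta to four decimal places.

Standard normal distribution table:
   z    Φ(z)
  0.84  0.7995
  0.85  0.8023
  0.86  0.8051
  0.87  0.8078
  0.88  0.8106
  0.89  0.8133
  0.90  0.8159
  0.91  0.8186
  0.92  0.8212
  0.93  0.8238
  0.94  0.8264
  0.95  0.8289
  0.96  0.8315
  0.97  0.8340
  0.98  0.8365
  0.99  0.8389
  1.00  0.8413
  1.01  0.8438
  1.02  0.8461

T = 0.08333;  σ√T = 0.0491
d₁ = [ln(47/45) + (0.019 − 0.013 + 0.17²/2)·0.08333] / 0.0491 = [0.0435 + 0.0017] / 0.0491 = 0.9208 ⇒ 0.92
N(d₁) = N(0.92) = 0.8212
Δ_call = e^(−qT)·N(d₁) = 0.9989·0.8212 = 0.8203

0.8203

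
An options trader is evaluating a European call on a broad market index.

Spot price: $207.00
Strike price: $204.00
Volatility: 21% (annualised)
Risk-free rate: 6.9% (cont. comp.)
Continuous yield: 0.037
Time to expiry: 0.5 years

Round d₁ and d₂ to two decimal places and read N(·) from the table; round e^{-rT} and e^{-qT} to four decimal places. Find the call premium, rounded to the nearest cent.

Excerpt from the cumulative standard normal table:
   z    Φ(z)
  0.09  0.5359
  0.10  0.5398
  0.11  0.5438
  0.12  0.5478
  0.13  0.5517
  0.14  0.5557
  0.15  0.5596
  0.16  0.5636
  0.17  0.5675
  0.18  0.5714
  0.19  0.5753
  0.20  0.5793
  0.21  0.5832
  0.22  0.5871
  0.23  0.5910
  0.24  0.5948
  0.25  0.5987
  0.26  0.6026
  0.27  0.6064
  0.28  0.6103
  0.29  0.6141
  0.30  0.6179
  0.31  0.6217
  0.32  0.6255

$15.29

σ√T = 0.21·√0.5 = 0.1485
d₁ = [ln(207/204) + (0.069 − 0.037 + ½·0.21²)·0.5] / (σ√T) = (0.0146 + 0.0270) / 0.1485 = 0.2803 which rounds to 0.28
d₂ = 0.2803 − 0.1485 = 0.1318 which rounds to 0.13
e^(−qT) = e^(−0.037·0.5) = 0.9817;  e^(−rT) = e^(−0.069·0.5) = 0.9661
N(d₁) = N(0.28) = 0.6103;  N(d₂) = N(0.13) = 0.5517
C = 207·0.9817·0.6103 − 204·0.9661·0.5517 = 124.0202 − 108.7315 = 15.2888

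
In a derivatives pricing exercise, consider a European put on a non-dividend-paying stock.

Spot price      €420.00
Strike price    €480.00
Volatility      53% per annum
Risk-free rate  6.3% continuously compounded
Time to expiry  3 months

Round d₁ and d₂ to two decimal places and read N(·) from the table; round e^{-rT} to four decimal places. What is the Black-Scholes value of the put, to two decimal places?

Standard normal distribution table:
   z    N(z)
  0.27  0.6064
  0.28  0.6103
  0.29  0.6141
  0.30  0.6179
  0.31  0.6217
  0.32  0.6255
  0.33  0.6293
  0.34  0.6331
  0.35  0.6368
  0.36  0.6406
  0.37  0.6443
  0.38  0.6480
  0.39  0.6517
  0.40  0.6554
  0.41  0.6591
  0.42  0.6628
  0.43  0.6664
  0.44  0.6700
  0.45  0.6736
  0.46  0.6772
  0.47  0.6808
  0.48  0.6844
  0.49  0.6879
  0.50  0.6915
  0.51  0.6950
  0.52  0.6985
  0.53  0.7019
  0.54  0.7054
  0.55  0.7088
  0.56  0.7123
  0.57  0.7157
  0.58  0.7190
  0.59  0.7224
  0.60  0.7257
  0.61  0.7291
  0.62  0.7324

σ√T = 0.53·√0.25 = 0.2650
ln(S/K) + (r + σ²/2)T = ln(420/480) + (0.063 + 0.53²/2)·0.25 = -0.1335 + 0.0509 = -0.0827
d₁ = -0.0827 / 0.2650 = -0.3120 which rounds to -0.31
d₂ = d₁ − σ√T = -0.3120 − 0.2650 = -0.5770 which rounds to -0.58
exp(−rT) = exp(−0.063·0.25) = 0.9844
N(−d₂) = N(0.58) = 0.7190;  N(−d₁) = N(0.31) = 0.6217
P = 480·0.9844·0.7190 − 420·0.6217 = 339.7361 − 261.1140 = 78.6221

€78.62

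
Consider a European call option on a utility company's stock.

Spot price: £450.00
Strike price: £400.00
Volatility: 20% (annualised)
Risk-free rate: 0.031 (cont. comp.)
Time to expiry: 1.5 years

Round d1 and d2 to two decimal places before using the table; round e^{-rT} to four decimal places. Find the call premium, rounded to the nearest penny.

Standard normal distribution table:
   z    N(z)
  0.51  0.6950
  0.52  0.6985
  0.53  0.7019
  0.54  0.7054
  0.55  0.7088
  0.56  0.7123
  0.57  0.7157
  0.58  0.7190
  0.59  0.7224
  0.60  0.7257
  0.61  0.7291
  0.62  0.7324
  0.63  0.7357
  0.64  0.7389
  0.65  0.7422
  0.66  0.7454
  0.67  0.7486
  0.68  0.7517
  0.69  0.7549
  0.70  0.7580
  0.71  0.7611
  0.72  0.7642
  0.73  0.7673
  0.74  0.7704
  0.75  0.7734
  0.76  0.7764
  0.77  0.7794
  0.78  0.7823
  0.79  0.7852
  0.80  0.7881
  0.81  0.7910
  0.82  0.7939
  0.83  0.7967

σ√T = 0.2 × 1.2247 = 0.2449
ln(S/K) + (r + σ²/2)T = ln(450/400) + (0.031 + 0.2²/2)·1.5 = 0.1178 + 0.0765 = 0.1943
d₁ = 0.1943 / 0.2449 = 0.7932 → 0.79
d₂ = d₁ − σ√T = 0.7932 − 0.2449 = 0.5482 → 0.55
e^(−rT) = e^(−0.031·1.5) = 0.9546
N(d₁) = N(0.79) = 0.7852;  N(d₂) = N(0.55) = 0.7088
C = 450·0.7852 − 400·0.9546·0.7088 = 353.3400 − 270.6482 = 82.6918

£82.69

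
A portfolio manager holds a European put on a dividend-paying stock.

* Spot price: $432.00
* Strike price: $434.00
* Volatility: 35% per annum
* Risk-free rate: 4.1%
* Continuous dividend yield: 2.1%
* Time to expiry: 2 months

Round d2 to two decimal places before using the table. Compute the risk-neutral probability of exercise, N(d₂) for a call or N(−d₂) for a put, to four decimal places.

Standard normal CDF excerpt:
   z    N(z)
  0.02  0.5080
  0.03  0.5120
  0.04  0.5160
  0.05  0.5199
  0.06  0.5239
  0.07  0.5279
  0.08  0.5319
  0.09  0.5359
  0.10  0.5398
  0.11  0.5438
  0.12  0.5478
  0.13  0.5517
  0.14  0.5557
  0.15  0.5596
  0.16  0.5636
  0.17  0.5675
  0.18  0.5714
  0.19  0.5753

σ√T = 0.35·√0.1667 = 0.1429
d₁ = [ln(432/434) + (0.041 − 0.021 + 0.35²/2)·0.1667] / 0.1429 = [-0.0046 + 0.0135] / 0.1429 = 0.0624 ≈ 0.06
d₂ = d₁ − σ√T = 0.0624 − 0.1429 = -0.0804 ≈ -0.08
Risk-neutral Pr[S_T < K] = N(−d₂) = N(0.08) = 0.5319

0.5319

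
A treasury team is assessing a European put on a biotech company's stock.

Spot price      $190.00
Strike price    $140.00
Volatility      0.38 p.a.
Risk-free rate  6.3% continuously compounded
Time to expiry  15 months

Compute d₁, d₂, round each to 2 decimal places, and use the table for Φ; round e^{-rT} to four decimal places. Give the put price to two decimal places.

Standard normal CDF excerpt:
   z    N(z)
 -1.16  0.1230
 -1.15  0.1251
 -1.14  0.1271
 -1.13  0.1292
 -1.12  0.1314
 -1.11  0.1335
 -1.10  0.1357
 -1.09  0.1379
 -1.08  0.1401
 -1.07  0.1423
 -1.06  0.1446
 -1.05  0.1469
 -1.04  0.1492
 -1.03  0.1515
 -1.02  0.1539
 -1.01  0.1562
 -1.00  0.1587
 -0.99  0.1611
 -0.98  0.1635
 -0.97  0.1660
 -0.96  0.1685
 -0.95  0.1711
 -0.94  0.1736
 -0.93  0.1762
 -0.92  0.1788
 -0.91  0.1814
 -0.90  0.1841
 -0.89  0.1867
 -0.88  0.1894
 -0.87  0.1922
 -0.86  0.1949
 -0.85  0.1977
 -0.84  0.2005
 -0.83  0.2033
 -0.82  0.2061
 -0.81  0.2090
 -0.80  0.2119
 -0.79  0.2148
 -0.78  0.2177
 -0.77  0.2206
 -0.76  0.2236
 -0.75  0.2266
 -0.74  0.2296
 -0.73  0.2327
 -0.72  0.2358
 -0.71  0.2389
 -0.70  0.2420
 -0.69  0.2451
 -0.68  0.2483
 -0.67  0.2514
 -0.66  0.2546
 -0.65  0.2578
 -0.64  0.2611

T = 1.25;  σ√T = 0.4249
d₁ = [ln(190/140) + (0.063 + 0.38²/2)·1.25] / 0.4249 = [0.3054 + 0.1690] / 0.4249 = 1.1166 ≈ 1.12
d₂ = d₁ − σ√T = 1.1166 − 0.4249 = 0.6917 ≈ 0.69
e^(−rT) = e^(−0.063·1.25) = 0.9243
N(−d₂) = N(-0.69) = 0.2451;  N(−d₁) = N(-1.12) = 0.1314
P = 140·0.9243·0.2451 − 190·0.1314 = 31.7164 − 24.9660 = 6.7504

$6.75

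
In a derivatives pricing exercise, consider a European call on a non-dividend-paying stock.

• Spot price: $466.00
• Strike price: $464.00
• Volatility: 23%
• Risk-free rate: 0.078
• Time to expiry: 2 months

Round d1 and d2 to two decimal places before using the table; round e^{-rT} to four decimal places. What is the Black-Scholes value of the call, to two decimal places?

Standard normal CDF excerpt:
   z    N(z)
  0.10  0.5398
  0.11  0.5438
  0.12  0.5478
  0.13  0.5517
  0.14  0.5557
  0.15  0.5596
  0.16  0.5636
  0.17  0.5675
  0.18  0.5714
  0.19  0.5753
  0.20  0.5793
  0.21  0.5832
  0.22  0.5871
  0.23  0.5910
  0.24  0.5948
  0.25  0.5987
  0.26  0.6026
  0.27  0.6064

$20.89

T = 0.1667;  σ√T = 0.0939
ln(S/K) + (r + σ²/2)T = ln(466/464) + (0.078 + 0.23²/2)·0.1667 = 0.0043 + 0.0174 = 0.0217
d₁ = 0.0217 / 0.0939 = 0.2312 ≈ 0.23
d₂ = d₁ − σ√T = 0.2312 − 0.0939 = 0.1373 ≈ 0.14
exp(−rT) = exp(−0.078·0.1667) = 0.9871
N(d₁) = N(0.23) = 0.5910;  N(d₂) = N(0.14) = 0.5557
C = 466·0.5910 − 464·0.9871·0.5557 = 275.4060 − 254.5186 = 20.8874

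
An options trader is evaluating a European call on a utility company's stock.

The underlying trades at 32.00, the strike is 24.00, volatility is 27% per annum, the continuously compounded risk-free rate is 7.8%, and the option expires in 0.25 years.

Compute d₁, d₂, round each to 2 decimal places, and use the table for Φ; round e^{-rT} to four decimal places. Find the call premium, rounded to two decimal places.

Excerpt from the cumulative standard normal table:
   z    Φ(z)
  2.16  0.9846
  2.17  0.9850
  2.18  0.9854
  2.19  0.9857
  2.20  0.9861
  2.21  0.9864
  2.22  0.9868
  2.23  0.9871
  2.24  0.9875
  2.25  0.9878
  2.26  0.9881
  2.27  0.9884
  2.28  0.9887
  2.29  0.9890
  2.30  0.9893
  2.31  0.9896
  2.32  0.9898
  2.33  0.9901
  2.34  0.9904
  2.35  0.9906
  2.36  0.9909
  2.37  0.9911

8.48

σ√T = 0.27·√0.25 = 0.1350
d₁ = [ln(32/24) + (0.078 + 0.27²/2)·0.25] / 0.1350 = [0.2877 + 0.0286] / 0.1350 = 2.3429 which rounds to 2.34
d₂ = d₁ − σ√T = 2.3429 − 0.1350 = 2.2079 which rounds to 2.21
exp(−rT) = exp(−0.078·0.25) = 0.9807
C = 32·N(2.34) − 24·0.9807·N(2.21) = 32·0.9904 − 24·0.9807·0.9864 = 31.6928 − 23.2167 = 8.4761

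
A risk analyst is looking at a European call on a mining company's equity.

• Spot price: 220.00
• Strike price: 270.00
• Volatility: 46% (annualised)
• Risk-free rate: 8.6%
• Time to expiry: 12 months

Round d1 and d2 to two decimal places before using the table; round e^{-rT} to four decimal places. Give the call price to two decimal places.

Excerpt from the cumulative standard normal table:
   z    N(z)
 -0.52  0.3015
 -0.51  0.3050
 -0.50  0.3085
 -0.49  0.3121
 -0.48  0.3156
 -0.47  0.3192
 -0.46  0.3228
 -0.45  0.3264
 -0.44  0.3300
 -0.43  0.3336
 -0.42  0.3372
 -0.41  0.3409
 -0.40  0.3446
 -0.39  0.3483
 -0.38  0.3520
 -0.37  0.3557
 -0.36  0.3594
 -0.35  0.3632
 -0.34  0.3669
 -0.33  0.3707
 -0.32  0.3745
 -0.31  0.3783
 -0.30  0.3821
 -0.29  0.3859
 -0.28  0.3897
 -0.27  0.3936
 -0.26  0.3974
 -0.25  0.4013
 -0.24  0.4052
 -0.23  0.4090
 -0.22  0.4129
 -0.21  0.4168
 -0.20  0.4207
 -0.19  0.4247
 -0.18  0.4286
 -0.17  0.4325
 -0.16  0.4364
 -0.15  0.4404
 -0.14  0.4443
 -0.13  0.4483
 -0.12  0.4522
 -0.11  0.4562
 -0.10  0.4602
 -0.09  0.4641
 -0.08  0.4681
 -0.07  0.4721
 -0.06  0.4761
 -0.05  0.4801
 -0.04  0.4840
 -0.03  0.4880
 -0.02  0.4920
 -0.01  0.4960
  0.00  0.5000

30.04

σ√T = 0.46·√1 = 0.4600
d₁ = [ln(220/270) + (0.086 + ½·0.46²)·1] / (σ√T) = (-0.2048 + 0.1918) / 0.4600 = -0.0282 → -0.03
d₂ = -0.0282 − 0.4600 = -0.4882 → -0.49
exp(−rT) = exp(−0.086·1) = 0.9176
N(d₁) = N(-0.03) = 0.4880;  N(d₂) = N(-0.49) = 0.3121
C = 220·0.4880 − 270·0.9176·0.3121 = 107.3600 − 77.3234 = 30.0366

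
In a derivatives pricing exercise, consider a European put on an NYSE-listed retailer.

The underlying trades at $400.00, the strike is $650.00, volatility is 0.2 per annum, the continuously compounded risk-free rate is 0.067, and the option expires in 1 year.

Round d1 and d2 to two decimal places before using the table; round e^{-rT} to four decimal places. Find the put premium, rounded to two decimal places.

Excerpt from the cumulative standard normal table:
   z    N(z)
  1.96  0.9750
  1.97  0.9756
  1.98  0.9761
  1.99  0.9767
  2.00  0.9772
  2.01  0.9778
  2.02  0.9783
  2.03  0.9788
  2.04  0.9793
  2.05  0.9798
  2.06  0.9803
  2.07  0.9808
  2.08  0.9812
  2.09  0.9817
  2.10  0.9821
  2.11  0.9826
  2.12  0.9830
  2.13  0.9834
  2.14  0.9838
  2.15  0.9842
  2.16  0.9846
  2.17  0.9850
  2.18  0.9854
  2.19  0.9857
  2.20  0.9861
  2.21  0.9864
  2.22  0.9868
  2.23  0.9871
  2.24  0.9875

$208.51

T = 1;  σ√T = 0.2000
d₁ = [ln(400/650) + (0.067 + ½·0.2²)·1] / (σ√T) = (-0.4855 + 0.0870) / 0.2000 = -1.9925 ⇒ -1.99
d₂ = -1.9925 − 0.2000 = -2.1925 ⇒ -2.19
e^(−rT) = e^(−0.067·1) = 0.9352
P = 650·0.9352·N(2.19) − 400·N(1.99) = 650·0.9352·0.9857 − 400·0.9767 = 599.1873 − 390.6800 = 208.5073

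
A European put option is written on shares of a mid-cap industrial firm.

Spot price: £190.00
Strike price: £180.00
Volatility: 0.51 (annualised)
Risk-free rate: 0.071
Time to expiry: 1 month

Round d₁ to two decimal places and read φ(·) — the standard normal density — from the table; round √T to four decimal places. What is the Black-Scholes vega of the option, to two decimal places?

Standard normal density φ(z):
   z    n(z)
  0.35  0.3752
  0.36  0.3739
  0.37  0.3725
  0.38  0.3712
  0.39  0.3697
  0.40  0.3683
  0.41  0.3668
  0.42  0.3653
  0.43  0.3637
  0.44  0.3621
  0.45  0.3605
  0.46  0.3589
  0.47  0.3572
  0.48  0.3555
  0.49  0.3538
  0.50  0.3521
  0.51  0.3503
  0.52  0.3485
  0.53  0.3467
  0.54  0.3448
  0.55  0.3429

σ√T = 0.51·√0.08333 = 0.1472
d₁ = [ln(190/180) + (0.071 + 0.51²/2)·0.08333] / 0.1472 = [0.0541 + 0.0168] / 0.1472 = 0.4810 ⇒ 0.48
√T = √0.08333 = 0.2887
φ(d₁) = φ(0.48) = 0.3555
vega = S·φ(d₁)·√T = 190·0.3555·0.2887 = 19.5002

19.50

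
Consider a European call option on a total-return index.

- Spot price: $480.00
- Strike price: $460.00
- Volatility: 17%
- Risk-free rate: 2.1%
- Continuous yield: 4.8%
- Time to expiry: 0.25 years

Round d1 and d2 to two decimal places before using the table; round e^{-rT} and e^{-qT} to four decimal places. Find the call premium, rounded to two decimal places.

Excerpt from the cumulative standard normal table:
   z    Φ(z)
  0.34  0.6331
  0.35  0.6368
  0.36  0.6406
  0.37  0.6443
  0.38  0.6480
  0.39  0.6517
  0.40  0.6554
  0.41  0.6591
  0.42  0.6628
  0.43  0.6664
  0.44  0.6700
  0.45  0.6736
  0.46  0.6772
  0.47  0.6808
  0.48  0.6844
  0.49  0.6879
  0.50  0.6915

σ√T = 0.17 × 0.5000 = 0.0850
d₁ = [ln(480/460) + (0.021 − 0.048 + 0.17²/2)·0.25] / 0.0850 = [0.0426 − 0.0031] / 0.0850 = 0.4638 → 0.46
d₂ = d₁ − σ√T = 0.4638 − 0.0850 = 0.3788 → 0.38
e^(−qT) = e^(−0.048·0.25) = 0.9881;  e^(−rT) = e^(−0.021·0.25) = 0.9948
C = 480·0.9881·N(0.46) − 460·0.9948·N(0.38) = 480·0.9881·0.6772 − 460·0.9948·0.6480 = 321.1878 − 296.5300 = 24.6578

$24.66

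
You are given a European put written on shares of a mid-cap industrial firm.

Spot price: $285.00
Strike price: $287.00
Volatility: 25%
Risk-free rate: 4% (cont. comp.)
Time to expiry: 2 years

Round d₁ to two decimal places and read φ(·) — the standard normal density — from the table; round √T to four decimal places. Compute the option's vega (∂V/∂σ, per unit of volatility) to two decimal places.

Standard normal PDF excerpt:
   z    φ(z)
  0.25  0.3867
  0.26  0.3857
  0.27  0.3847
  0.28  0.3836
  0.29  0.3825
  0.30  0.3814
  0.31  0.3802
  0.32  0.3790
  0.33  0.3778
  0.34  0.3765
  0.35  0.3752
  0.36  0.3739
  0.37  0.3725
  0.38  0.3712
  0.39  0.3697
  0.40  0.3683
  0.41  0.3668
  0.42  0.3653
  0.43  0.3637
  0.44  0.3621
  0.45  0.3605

σ√T = 0.25·√2 = 0.3536
d₁ = [ln(285/287) + (0.04 + 0.25²/2)·2] / 0.3536 = [-0.0070 + 0.1425] / 0.3536 = 0.3833 ⇒ 0.38
√T = √2 = 1.4142
φ(d₁) = φ(0.38) = 0.3712
vega = S·φ(d₁)·√T = 285·0.3712·1.4142 = 149.6110
(The call has the same vega.)

149.61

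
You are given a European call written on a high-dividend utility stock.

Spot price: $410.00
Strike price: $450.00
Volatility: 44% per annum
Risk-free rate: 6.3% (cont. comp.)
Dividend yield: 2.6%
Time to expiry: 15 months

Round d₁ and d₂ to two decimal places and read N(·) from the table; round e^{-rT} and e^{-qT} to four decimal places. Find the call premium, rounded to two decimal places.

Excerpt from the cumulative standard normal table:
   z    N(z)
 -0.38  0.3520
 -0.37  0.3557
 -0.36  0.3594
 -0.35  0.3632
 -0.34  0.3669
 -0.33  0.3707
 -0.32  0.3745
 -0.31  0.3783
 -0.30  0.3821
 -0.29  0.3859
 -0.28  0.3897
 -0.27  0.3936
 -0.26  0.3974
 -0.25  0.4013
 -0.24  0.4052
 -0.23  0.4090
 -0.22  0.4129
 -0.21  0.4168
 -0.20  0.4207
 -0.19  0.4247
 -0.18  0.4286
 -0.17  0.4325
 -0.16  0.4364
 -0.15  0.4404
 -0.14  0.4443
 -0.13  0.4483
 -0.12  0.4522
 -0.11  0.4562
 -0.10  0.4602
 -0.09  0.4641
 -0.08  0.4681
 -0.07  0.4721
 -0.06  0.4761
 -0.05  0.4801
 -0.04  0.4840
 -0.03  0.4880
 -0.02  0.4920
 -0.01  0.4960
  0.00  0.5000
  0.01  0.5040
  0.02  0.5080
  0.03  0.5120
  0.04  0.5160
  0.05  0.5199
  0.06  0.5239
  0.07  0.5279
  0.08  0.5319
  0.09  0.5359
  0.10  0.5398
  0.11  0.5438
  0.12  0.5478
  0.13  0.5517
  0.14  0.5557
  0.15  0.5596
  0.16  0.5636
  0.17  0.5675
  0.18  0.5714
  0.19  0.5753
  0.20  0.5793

σ√T = 0.44 × 1.1180 = 0.4919
d₁ = [ln(410/450) + (0.063 − 0.026 + 0.44²/2)·1.25] / 0.4919 = [-0.0931 + 0.1673] / 0.4919 = 0.1508 which rounds to 0.15
d₂ = d₁ − σ√T = 0.1508 − 0.4919 = -0.3412 which rounds to -0.34
e^(−qT) = e^(−0.026·1.25) = 0.9680;  e^(−rT) = e^(−0.063·1.25) = 0.9243
N(d₁) = N(0.15) = 0.5596;  N(d₂) = N(-0.34) = 0.3669
C = 410·0.9680·0.5596 − 450·0.9243·0.3669 = 222.0940 − 152.6066 = 69.4875

$69.49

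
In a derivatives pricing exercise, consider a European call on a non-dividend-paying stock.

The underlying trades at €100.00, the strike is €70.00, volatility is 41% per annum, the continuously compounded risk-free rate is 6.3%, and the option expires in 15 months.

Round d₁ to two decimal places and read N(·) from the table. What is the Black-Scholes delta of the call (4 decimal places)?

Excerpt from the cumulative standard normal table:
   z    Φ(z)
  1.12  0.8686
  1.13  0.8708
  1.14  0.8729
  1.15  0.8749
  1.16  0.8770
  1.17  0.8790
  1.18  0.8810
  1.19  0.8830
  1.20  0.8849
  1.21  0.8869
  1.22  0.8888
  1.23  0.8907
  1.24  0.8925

0.8810

T = 1.25;  σ√T = 0.4584
d₁ = [ln(100/70) + (0.063 + 0.41²/2)·1.25] / 0.4584 = [0.3567 + 0.1838] / 0.4584 = 1.1791 ≈ 1.18
N(d₁) = N(1.18) = 0.8810
Δ_call = N(d₁) = 0.8810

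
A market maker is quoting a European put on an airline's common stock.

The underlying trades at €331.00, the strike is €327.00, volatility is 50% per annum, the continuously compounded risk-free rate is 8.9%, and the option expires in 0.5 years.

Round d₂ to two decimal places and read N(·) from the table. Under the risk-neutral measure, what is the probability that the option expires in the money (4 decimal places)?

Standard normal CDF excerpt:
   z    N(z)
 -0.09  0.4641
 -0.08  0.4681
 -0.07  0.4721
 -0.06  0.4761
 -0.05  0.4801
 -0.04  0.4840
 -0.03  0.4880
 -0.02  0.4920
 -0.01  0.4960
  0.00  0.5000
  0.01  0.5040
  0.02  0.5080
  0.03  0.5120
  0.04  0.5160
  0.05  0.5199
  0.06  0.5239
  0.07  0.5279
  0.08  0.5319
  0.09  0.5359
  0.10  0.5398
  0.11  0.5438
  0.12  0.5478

σ√T = 0.5 × 0.7071 = 0.3536
d₁ = [ln(331/327) + (0.089 + 0.5²/2)·0.5] / 0.3536 = [0.0122 + 0.1070] / 0.3536 = 0.3370 ⇒ 0.34
d₂ = d₁ − σ√T = 0.3370 − 0.3536 = -0.0165 ⇒ -0.02
Pr(exercise) under Q = N(−d₂) = N(0.02) = 0.5080

0.5080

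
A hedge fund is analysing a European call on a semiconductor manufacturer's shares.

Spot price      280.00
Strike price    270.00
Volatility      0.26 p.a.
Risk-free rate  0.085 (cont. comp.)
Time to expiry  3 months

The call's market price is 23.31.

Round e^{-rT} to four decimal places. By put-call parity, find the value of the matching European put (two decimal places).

e^(−rT) = e^(−0.085·0.25) = 0.9790
Put-call parity: C − P = S − K·e^(−rT) = 280 − 270·0.9790 = 280 − 264.3300 = 15.6700
P = C − (C − P) = 23.31 − (15.6700) = 7.6400

7.64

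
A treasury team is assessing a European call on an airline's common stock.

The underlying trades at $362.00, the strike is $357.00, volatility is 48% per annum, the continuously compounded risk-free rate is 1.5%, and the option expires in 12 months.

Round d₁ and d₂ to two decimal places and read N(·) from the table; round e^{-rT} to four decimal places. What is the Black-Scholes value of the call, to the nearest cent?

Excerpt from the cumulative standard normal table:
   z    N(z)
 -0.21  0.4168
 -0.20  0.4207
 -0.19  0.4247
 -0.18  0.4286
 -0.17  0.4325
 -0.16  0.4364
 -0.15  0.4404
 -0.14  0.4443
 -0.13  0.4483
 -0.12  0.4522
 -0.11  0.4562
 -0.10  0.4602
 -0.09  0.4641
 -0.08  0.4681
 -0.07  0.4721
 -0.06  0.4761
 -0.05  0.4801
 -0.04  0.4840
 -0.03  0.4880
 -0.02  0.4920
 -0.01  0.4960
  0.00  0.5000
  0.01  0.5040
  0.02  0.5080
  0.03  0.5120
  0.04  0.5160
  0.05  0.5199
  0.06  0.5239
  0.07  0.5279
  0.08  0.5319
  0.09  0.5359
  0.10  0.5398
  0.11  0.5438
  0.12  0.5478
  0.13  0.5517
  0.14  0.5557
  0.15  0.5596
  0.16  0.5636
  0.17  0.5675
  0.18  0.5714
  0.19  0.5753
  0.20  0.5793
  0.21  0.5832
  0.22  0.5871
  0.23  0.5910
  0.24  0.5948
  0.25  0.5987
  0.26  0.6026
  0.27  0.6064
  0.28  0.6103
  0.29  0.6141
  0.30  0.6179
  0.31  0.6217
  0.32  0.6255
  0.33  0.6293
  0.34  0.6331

T = 1;  σ√T = 0.4800
d₁ = [ln(362/357) + (0.015 + 0.48²/2)·1] / 0.4800 = [0.0139 + 0.1302] / 0.4800 = 0.3002 → 0.30
d₂ = d₁ − σ√T = 0.3002 − 0.4800 = -0.1798 → -0.18
e^(−rT) = e^(−0.015·1) = 0.9851
N(d₁) = N(0.30) = 0.6179;  N(d₂) = N(-0.18) = 0.4286
C = 362·0.6179 − 357·0.9851·0.4286 = 223.6798 − 150.7303 = 72.9495

$72.95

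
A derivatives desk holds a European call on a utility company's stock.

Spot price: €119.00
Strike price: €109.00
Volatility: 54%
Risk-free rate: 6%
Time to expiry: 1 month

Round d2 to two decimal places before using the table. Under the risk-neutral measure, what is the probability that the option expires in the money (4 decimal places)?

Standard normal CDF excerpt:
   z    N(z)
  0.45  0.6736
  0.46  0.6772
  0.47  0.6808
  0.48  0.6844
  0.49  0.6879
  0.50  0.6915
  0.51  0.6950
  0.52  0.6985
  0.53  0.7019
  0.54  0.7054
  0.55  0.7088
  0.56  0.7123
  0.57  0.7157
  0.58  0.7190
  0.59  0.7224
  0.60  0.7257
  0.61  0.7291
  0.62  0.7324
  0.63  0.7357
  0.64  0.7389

σ√T = 0.54·√0.08333 = 0.1559
d₁ = [ln(119/109) + (0.06 + 0.54²/2)·0.08333] / 0.1559 = [0.0878 + 0.0171] / 0.1559 = 0.6731 ⇒ 0.67
d₂ = d₁ − σ√T = 0.6731 − 0.1559 = 0.5172 ⇒ 0.52
Pr(exercise) under Q = N(d₂) = 0.6985

0.6985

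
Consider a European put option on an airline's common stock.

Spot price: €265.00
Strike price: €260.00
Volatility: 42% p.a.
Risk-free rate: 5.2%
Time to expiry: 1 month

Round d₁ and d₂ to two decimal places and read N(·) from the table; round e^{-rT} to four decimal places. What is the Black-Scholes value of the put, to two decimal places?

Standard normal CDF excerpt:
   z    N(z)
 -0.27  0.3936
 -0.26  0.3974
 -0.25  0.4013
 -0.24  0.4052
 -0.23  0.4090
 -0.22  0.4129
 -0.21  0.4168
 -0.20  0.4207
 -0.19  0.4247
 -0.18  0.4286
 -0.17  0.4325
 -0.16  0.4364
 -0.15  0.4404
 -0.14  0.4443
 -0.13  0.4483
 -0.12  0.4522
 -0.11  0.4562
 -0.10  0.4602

σ√T = 0.42·√0.08333 = 0.1212
d₁ = [ln(265/260) + (0.052 + ½·0.42²)·0.08333] / (σ√T) = (0.0190 + 0.0117) / 0.1212 = 0.2535 which rounds to 0.25
d₂ = 0.2535 − 0.1212 = 0.1322 which rounds to 0.13
e^(−rT) = e^(−0.052·0.08333) = 0.9957
N(−d₂) = N(-0.13) = 0.4483;  N(−d₁) = N(-0.25) = 0.4013
P = 260·0.9957·0.4483 − 265·0.4013 = 116.0568 − 106.3445 = 9.7123

€9.71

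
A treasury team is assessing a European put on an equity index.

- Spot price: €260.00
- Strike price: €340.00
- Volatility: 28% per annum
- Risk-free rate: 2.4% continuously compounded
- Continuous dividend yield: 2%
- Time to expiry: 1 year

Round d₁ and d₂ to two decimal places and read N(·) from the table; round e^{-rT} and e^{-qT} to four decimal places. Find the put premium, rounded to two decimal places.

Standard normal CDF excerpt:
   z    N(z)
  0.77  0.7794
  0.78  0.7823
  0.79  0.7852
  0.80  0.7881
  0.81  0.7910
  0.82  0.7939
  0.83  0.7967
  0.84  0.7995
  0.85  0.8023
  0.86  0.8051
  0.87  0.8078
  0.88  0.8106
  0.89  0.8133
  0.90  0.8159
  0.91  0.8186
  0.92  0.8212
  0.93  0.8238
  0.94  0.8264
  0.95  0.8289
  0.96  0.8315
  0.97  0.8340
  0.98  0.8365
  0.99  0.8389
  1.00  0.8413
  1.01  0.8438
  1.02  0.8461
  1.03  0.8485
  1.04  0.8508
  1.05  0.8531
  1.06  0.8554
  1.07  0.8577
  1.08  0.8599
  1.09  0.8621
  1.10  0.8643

€84.59

σ√T = 0.28 × 1.0000 = 0.2800
d₁ = [ln(260/340) + (0.024 − 0.02 + 0.28²/2)·1] / 0.2800 = [-0.2683 + 0.0432] / 0.2800 = -0.8038 which rounds to -0.80
d₂ = d₁ − σ√T = -0.8038 − 0.2800 = -1.0838 which rounds to -1.08
exp(−qT) = exp(−0.02·1) = 0.9802;  exp(−rT) = exp(−0.024·1) = 0.9763
N(−d₂) = N(1.08) = 0.8599;  N(−d₁) = N(0.80) = 0.7881
P = 340·0.9763·0.8599 − 260·0.9802·0.7881 = 285.4369 − 200.8489 = 84.5881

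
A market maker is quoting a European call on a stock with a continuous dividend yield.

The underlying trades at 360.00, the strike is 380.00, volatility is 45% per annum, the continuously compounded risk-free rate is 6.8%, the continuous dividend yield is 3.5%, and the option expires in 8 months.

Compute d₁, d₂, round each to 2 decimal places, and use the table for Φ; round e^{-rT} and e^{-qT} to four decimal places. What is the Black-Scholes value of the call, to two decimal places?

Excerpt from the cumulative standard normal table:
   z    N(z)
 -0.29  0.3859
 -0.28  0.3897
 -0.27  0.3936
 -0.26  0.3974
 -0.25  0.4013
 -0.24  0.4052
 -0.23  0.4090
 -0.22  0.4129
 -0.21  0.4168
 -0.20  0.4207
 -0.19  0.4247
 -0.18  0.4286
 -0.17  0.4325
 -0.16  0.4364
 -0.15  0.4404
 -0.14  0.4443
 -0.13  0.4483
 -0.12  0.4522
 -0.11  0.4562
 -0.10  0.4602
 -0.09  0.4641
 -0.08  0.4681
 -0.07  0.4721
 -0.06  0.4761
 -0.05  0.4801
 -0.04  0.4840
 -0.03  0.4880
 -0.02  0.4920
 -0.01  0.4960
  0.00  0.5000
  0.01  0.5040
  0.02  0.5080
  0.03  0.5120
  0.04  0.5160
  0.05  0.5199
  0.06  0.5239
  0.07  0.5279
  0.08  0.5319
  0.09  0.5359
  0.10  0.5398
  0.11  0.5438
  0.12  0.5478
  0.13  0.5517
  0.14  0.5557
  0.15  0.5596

46.90

T = 0.6667;  σ√T = 0.3674
ln(S/K) + (r − q + σ²/2)T = ln(360/380) + (0.068 − 0.035 + 0.45²/2)·0.6667 = -0.0541 + 0.0895 = 0.0354
d₁ = 0.0354 / 0.3674 = 0.0964 → 0.10
d₂ = d₁ − σ√T = 0.0964 − 0.3674 = -0.2710 → -0.27
e^(−qT) = e^(−0.035·0.6667) = 0.9769;  e^(−rT) = e^(−0.068·0.6667) = 0.9557
N(d₁) = N(0.10) = 0.5398;  N(d₂) = N(-0.27) = 0.3936
C = 360·0.9769·0.5398 − 380·0.9557·0.3936 = 189.8390 − 142.9421 = 46.8969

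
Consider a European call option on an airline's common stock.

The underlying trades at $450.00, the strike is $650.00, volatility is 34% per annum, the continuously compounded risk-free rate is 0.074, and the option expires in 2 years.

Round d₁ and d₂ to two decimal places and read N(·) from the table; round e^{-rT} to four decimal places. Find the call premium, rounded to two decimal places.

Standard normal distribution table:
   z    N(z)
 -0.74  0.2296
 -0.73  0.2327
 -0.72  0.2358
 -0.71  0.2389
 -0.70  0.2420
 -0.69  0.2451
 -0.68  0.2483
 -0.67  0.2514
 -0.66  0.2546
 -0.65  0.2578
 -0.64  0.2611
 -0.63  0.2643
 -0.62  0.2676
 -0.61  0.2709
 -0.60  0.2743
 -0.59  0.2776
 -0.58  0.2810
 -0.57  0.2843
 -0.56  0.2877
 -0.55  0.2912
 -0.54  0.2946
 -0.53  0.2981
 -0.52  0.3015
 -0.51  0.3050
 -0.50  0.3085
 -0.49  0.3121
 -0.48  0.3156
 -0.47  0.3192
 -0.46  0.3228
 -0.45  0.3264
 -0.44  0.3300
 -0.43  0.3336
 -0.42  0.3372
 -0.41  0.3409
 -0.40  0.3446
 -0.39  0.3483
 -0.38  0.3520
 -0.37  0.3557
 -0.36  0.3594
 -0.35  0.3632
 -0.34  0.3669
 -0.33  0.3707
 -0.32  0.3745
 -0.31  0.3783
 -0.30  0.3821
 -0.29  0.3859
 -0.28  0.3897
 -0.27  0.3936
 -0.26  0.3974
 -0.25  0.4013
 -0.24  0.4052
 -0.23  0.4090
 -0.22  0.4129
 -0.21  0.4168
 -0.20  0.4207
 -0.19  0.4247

σ√T = 0.34·√2 = 0.4808
d₁ = [ln(450/650) + (0.074 + 0.34²/2)·2] / 0.4808 = [-0.3677 + 0.2636] / 0.4808 = -0.2166 → -0.22
d₂ = d₁ − σ√T = -0.2166 − 0.4808 = -0.6974 → -0.70
e^(−rT) = e^(−0.074·2) = 0.8624
N(d₁) = N(-0.22) = 0.4129;  N(d₂) = N(-0.70) = 0.2420
C = 450·0.4129 − 650·0.8624·0.2420 = 185.8050 − 135.6555 = 50.1495

$50.15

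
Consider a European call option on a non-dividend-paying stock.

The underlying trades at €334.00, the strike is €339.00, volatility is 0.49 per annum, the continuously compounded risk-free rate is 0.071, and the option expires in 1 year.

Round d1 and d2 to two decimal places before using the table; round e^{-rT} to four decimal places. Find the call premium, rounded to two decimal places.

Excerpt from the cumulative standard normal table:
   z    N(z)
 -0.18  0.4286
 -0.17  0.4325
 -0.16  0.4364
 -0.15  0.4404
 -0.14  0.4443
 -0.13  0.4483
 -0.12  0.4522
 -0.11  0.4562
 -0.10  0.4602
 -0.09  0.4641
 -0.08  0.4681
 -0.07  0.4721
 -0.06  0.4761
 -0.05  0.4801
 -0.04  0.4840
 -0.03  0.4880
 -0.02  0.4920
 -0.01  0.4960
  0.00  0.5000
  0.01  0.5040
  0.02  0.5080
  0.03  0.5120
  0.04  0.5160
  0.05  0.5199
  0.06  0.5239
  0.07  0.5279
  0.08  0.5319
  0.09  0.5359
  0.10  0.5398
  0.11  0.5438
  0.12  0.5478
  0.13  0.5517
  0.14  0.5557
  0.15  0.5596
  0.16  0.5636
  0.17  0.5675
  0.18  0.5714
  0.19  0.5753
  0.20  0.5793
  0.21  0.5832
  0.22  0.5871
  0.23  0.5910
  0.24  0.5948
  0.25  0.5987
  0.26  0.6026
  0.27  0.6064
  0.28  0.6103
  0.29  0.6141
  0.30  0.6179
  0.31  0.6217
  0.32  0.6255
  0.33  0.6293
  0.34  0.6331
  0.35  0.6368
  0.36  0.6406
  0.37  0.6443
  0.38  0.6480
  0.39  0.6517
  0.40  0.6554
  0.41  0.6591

€72.40

T = 1;  σ√T = 0.4900
d₁ = [ln(334/339) + (0.071 + 0.49²/2)·1] / 0.4900 = [-0.0149 + 0.1910] / 0.4900 = 0.3596 ≈ 0.36
d₂ = d₁ − σ√T = 0.3596 − 0.4900 = -0.1304 ≈ -0.13
e^(−rT) = e^(−0.071·1) = 0.9315
N(d₁) = N(0.36) = 0.6406;  N(d₂) = N(-0.13) = 0.4483
C = 334·0.6406 − 339·0.9315·0.4483 = 213.9604 − 141.5635 = 72.3969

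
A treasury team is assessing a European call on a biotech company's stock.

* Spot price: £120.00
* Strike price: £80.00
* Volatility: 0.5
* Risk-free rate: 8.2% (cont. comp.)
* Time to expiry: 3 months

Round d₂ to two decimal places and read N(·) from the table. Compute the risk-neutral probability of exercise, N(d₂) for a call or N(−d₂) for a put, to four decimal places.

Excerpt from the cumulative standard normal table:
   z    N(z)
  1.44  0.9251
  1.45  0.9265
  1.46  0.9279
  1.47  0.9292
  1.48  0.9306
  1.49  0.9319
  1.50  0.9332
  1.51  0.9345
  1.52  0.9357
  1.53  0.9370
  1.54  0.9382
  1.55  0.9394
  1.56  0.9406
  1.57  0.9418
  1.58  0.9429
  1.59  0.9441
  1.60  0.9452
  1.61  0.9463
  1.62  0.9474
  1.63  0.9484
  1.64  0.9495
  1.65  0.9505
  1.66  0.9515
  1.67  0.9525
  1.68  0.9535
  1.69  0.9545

σ√T = 0.5 × 0.5000 = 0.2500
d₁ = [ln(120/80) + (0.082 + ½·0.5²)·0.25] / (σ√T) = (0.4055 + 0.0518) / 0.2500 = 1.8289 ⇒ 1.83
d₂ = 1.8289 − 0.2500 = 1.5789 ⇒ 1.58
Risk-neutral Pr[S_T > K] = N(d₂) = N(1.58) = 0.9429

0.9429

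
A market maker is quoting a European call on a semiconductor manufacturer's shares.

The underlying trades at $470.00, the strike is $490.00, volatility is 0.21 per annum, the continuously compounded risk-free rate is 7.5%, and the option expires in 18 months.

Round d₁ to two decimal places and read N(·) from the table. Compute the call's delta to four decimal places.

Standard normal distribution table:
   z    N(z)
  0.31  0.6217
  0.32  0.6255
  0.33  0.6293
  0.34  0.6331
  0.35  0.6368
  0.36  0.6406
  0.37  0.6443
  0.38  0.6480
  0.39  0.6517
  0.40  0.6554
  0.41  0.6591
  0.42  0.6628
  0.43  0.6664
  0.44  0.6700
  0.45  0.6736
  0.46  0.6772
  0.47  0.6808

0.6554

T = 1.5;  σ√T = 0.2572
ln(S/K) + (r + σ²/2)T = ln(470/490) + (0.075 + 0.21²/2)·1.5 = -0.0417 + 0.1456 = 0.1039
d₁ = 0.1039 / 0.2572 = 0.4040 → 0.40
N(d₁) = N(0.40) = 0.6554
Δ_call = N(d₁) = 0.6554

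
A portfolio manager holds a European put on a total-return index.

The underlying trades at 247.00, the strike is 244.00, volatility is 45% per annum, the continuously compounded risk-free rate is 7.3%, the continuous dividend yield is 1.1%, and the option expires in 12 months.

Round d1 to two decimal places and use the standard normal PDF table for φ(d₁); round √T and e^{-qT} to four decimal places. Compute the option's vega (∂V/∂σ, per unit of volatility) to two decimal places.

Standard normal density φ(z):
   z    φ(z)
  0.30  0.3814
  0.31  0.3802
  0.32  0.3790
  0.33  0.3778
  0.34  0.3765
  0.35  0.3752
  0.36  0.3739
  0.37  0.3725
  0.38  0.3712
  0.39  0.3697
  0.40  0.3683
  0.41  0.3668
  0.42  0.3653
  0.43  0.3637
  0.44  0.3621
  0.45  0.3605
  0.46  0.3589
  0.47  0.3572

T = 1;  σ√T = 0.4500
d₁ = [ln(247/244) + (0.073 − 0.011 + 0.45²/2)·1] / 0.4500 = [0.0122 + 0.1633] / 0.4500 = 0.3899 → 0.39
√T = √1 = 1.0000
φ(d₁) = φ(0.39) = 0.3697
e^(−qT) = e^(−0.011·1) = 0.9891
vega = S·e^(−qT)·φ(d₁)·√T = 247·0.9891·0.3697·1.0000 = 90.3206
(Vega is the same for a European call and put with the same parameters.)

90.32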